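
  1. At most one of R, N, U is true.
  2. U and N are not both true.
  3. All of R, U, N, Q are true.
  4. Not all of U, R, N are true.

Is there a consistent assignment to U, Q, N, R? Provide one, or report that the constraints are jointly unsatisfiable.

The formula is unsatisfiable.

Case U = True:
  (1) with U=T forces R = False.
  Constraint (3) is violated (R=F) — contradiction.
Case U = False:
  Constraint (3) is violated (U=F) — contradiction.
Both cases fail — unsatisfiable.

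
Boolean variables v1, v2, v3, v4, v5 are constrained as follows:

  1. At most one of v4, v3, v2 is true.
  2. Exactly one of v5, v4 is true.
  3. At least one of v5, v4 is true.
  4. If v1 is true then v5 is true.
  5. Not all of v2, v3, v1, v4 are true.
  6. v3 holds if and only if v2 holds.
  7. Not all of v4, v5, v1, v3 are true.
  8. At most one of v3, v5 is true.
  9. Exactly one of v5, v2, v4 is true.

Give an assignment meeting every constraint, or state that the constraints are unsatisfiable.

v1: True, v2: False, v3: False, v4: False, v5: True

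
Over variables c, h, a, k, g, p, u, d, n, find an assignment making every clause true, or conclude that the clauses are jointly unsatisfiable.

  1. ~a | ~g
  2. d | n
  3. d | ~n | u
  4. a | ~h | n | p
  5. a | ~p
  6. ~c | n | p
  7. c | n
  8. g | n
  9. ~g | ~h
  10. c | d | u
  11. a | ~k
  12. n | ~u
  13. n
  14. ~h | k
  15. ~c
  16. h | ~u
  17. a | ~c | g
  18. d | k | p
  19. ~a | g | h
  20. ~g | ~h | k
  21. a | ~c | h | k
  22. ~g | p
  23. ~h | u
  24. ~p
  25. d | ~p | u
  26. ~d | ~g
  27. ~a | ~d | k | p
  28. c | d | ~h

c=F; h=F; a=F; k=F; g=F; p=F; u=F; d=T; n=T

Unit clause (n) forces n = True.
Unit clause (~c) forces c = False.
Unit clause (~p) forces p = False.
In (~g | p) only ~g is left, so g = False.
Set h = False.
  then (h | ~u) forces u = False.
  then (~a | g | h) forces a = False.
  then (d | ~n | u) forces d = True.
  then (a | ~k) forces k = False.
All clauses satisfied.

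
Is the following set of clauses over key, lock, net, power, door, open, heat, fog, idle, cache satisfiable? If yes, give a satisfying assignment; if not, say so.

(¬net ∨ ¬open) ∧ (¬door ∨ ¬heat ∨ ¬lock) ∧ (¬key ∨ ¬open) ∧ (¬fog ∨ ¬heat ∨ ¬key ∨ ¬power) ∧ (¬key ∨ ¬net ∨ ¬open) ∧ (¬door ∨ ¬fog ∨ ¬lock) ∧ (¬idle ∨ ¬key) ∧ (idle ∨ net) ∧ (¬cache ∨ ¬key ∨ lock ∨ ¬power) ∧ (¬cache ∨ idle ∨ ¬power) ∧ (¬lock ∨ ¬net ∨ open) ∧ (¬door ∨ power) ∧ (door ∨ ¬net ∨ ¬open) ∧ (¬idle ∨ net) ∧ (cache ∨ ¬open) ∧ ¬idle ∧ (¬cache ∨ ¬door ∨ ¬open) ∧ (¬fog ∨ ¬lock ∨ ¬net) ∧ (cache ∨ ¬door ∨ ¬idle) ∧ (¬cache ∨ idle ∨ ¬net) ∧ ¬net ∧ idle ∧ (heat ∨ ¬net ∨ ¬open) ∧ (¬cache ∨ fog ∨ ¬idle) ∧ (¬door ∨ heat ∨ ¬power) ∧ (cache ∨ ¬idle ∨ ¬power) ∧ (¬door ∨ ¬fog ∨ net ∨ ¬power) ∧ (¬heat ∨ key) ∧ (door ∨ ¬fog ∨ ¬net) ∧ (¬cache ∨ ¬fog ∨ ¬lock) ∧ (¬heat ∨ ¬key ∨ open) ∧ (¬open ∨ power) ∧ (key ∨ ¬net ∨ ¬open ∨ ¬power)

Case idle = True:
  Clause (¬idle) is falsified — contradiction.
Case idle = False:
  Clause (idle) is falsified — contradiction.
Both cases fail, so the formula is unsatisfiable.

Unsatisfiable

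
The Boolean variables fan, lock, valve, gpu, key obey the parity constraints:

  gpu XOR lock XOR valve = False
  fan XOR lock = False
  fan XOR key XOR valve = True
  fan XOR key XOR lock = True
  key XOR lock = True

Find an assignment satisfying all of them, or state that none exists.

fan: False; lock: False; valve: False; gpu: False; key: True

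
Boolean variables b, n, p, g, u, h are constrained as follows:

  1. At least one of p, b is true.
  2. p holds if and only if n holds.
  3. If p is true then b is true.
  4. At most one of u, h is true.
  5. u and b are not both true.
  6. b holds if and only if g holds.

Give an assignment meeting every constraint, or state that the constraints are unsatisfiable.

b = True, n = False, p = False, g = True, u = False, h = False

  (1) {p, b}: 1 true — at least one ✓
  (2) p=F, n=F — same ✓
  (3) p=F ⇒ b: vacuous ✓
  (4) {u, h}: 0 true — at most one ✓
  (5) u=F, b=T — not both ✓
  (6) b=T, g=T — same ✓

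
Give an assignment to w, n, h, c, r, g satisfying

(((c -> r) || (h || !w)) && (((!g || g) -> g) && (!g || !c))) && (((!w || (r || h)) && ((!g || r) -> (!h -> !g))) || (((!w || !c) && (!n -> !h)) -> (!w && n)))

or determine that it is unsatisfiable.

w=F, n=T, h=F, c=F, r=T, g=T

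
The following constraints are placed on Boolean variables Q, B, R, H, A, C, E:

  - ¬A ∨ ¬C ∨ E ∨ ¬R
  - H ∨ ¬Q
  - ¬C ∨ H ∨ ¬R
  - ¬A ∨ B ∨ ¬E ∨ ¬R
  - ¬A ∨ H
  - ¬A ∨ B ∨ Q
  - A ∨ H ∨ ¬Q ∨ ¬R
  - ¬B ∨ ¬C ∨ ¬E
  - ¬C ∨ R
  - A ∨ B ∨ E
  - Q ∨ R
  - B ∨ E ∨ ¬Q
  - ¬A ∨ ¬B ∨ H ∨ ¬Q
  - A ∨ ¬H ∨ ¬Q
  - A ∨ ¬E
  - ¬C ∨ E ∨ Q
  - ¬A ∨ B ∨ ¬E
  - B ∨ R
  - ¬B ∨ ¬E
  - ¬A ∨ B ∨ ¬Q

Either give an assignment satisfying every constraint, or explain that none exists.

Q: True; B: True; R: True; H: True; A: True; C: False; E: False

Set Q = True.
  then (H ∨ ¬Q) forces H = True.
  then (A ∨ ¬H ∨ ¬Q) forces A = True.
  then (¬A ∨ B ∨ ¬Q) forces B = True.
  then (¬B ∨ ¬E) forces E = False.
Set R = True.
  then (¬A ∨ ¬C ∨ E ∨ ¬R) forces C = False.
All clauses satisfied.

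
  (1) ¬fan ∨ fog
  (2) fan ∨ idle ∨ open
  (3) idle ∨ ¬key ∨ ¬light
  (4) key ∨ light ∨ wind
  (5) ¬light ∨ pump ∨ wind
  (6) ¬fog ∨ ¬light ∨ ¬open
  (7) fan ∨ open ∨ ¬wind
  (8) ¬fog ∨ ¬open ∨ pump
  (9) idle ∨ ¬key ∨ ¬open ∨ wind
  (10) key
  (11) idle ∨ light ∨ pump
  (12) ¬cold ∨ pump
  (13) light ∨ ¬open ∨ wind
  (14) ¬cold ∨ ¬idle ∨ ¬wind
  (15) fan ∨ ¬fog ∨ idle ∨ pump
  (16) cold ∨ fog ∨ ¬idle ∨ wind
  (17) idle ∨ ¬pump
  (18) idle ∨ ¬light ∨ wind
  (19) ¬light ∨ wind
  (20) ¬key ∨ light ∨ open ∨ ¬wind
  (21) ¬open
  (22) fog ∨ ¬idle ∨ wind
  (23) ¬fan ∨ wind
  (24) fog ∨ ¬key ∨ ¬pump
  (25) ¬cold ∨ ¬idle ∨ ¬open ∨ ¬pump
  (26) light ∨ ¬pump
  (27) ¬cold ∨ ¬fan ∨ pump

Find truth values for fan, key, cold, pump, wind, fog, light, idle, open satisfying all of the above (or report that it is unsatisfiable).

fan: True, key: True, cold: False, pump: False, wind: True, fog: True, light: True, idle: True, open: False

Unit clause (key) forces key = True.
Unit clause (¬open) forces open = False.
Set fan = True.
  then (¬fan ∨ fog) forces fog = True.
  then (¬fan ∨ wind) forces wind = True.
  then (¬key ∨ light ∨ open ∨ ¬wind) forces light = True.
  then (idle ∨ ¬key ∨ ¬light) forces idle = True.
  then (¬cold ∨ ¬idle ∨ ¬wind) forces cold = False.
Set pump = False.
All clauses satisfied.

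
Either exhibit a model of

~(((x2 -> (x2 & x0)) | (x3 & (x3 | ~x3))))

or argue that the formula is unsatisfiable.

x0: False, x2: True, x3: False

  ~(((x2 -> (x2 & x0)) | (x3 & (x3 | ~x3)))) = True
    (x2 -> (x2 & x0)) | (x3 & (x3 | ~x3)) = False
      x2 -> (x2 & x0) = False
        x2 & x0 = False
      x3 & (x3 | ~x3) = False
        x3 | ~x3 = True
          ~x3 = True
The formula evaluates to True.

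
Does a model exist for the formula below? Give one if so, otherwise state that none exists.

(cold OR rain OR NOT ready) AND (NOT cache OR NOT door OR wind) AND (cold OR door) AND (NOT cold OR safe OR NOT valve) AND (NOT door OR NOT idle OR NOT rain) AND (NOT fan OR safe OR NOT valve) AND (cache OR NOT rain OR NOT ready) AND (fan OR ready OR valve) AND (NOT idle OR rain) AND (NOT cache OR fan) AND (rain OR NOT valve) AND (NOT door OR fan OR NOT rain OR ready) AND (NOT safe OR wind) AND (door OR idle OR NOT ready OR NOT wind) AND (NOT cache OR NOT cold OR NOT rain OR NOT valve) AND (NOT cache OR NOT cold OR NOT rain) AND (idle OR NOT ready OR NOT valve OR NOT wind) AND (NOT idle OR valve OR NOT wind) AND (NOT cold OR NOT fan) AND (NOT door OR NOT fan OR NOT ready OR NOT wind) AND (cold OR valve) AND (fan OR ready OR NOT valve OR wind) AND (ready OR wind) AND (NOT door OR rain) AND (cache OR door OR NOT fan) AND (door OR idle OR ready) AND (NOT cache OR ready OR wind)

safe = True, wind = True, rain = True, cold = True, door = False, cache = False, fan = False, ready = False, idle = True, valve = True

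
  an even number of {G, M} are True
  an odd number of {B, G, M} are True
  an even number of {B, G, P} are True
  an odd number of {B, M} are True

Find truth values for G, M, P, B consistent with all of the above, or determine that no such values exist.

G = False, M = False, P = True, B = True

{G, M}: 0 true → even ✓
{B, G, M}: 1 true → odd ✓
{B, G, P}: 2 true → even ✓
{B, M}: 1 true → odd ✓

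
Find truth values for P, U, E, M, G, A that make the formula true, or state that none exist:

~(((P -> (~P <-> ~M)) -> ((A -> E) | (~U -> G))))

P: False, U: False, E: False, M: False, G: False, A: True

  ~(((P -> (~P <-> ~M)) -> ((A -> E) | (~U -> G)))) = True
    (P -> (~P <-> ~M)) -> ((A -> E) | (~U -> G)) = False
      P -> (~P <-> ~M) = True
        ~P <-> ~M = True
          ~P = True
          ~M = True
      (A -> E) | (~U -> G) = False
        A -> E = False
        ~U -> G = False
          ~U = True
The formula evaluates to True.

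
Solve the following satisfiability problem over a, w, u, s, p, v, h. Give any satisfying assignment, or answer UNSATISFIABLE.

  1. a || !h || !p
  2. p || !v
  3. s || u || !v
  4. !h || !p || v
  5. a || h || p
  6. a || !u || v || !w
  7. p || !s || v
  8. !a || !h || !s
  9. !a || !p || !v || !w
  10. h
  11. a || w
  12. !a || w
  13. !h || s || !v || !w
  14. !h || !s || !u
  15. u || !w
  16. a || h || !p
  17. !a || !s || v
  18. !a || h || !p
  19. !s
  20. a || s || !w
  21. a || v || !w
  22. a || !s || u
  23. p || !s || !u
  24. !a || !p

a = True; w = True; u = True; s = False; p = False; v = False; h = True

Unit clause (h) forces h = True.
Unit clause (!s) forces s = False.
Try a = False:
  (a || !h || !p) forces p = False.
  (p || !v) forces v = False.
  (a || w) forces w = True.
  clause (a || s || !w) is falsified — backtrack.
So a = True.
  then (!a || w) forces w = True.
  then (!h || s || !v || !w) forces v = False.
  then (u || !w) forces u = True.
  then (!a || !p) forces p = False.
All clauses satisfied.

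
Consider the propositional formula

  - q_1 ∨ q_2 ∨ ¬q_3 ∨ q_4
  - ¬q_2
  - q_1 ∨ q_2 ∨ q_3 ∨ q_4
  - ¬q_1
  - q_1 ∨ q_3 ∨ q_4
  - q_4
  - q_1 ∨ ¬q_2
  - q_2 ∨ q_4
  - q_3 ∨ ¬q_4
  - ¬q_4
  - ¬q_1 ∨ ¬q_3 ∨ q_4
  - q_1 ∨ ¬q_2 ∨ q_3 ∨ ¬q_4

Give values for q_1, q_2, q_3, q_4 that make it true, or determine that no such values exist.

Case q_4 = True:
  Clause (¬q_4) is falsified — contradiction.
Case q_4 = False:
  Clause (q_4) is falsified — contradiction.
Both cases fail, so the formula is unsatisfiable.

The formula is unsatisfiable.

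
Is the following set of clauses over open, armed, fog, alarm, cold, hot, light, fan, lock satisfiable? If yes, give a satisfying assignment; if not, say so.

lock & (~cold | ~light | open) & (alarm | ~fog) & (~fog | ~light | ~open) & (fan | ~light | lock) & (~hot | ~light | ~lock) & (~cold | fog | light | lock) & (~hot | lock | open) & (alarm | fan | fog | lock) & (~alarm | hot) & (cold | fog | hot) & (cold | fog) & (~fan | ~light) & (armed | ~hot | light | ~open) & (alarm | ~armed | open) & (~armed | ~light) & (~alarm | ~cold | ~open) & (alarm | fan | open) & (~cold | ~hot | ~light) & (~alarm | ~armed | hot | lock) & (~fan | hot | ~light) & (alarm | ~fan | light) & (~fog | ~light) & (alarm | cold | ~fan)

open = False; armed = False; fog = True; alarm = True; cold = False; hot = True; light = False; fan = True; lock = True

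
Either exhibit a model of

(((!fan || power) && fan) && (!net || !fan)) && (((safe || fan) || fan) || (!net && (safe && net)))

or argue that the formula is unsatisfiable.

fan = True, net = False, power = True, safe = True

  ((!fan || power) && fan) && (!net || !fan) = True
    (!fan || power) && fan = True
      !fan || power = True
        !fan = False
    !net || !fan = True
      !net = True
      !fan = False
  ((safe || fan) || fan) || (!net && (safe && net)) = True
    (safe || fan) || fan = True
      safe || fan = True
    !net && (safe && net) = False
      !net = True
      safe && net = False
Both conjuncts True, so the formula holds.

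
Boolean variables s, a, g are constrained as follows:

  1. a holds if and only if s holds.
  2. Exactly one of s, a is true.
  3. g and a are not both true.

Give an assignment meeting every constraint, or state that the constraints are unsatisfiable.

Case s = True:
  (1) with s=T forces a = True.
  Constraint (2) is violated (s=T, a=T) — contradiction.
Case s = False:
  (1) with s=F forces a = False.
  Constraint (2) is violated (s=F, a=F) — contradiction.
Both cases fail — unsatisfiable.

Unsatisfiable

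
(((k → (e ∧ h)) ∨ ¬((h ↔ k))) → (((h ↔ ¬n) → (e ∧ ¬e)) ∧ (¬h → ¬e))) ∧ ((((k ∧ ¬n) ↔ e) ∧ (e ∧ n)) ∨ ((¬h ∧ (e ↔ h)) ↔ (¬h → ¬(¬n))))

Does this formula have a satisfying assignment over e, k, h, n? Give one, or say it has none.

The formula is unsatisfiable.

Case h = True: the formula simplifies to (((k → e) ∨ ¬k) → (¬n → (e ∧ ¬e))) ∧ (((k ∧ ¬n) ↔ e) ∧ (e ∧ n)).
  n = True: simplifies to ¬e ∧ e.
    e = True: the conjunct ¬e is False.
    e = False: the conjunct e is False.
  n = False: the conjunct n is False.
Case h = False: the formula simplifies to ((¬k ∨ ¬(¬k)) → ((n → (e ∧ ¬e)) ∧ ¬e)) ∧ ((((k ∧ ¬n) ↔ e) ∧ (e ∧ n)) ∨ (¬e ↔ ¬(¬n))).
  e = True: simplifies to ¬((¬k ∨ ¬(¬k))) ∧ (((k ∧ ¬n) ∧ n) ∨ ¬n).
    k = True: the conjunct ¬((¬k ∨ ¬(¬k))) becomes ¬((False ∨ True)) = False.
    k = False: the conjunct ¬((¬k ∨ ¬(¬k))) becomes ¬((True ∨ False)) = False.
  e = False: simplifies to ((¬k ∨ ¬(¬k)) → ¬n) ∧ ¬(¬n).
    n = True: simplifies to ¬((¬k ∨ ¬(¬k))).
      k = True: this becomes ¬((False ∨ True)) = False.
      k = False: this becomes ¬((True ∨ False)) = False.
    n = False: the conjunct ¬(¬n) becomes ¬(¬False) = False.
Both cases fail — unsatisfiable.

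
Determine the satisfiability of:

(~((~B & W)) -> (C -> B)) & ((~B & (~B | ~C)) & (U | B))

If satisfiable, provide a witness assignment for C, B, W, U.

C=T, B=F, W=T, U=T

  ~((~B & W)) -> (C -> B) = True
    ~((~B & W)) = False
      ~B & W = True
        ~B = True
    C -> B = False
  (~B & (~B | ~C)) & (U | B) = True
    ~B & (~B | ~C) = True
      ~B = True
      ~B | ~C = True
        ~B = True
        ~C = False
    U | B = True
Both conjuncts True, so the formula holds.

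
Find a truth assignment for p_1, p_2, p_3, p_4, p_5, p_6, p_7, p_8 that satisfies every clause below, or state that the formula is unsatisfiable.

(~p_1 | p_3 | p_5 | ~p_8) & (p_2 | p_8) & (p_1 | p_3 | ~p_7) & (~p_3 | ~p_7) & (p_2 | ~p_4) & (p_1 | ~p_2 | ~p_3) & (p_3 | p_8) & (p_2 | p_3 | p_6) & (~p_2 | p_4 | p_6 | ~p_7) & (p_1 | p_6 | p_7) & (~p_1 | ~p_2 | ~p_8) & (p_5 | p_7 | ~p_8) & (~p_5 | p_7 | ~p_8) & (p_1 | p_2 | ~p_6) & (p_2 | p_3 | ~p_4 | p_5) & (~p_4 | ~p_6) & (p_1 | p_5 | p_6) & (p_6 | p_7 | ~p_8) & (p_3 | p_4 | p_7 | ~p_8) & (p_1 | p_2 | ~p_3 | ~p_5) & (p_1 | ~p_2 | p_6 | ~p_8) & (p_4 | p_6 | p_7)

p_1: True, p_2: False, p_3: False, p_4: False, p_5: True, p_6: True, p_7: True, p_8: True

Set p_1 = True.
Set p_2 = False.
  then (p_2 | p_8) forces p_8 = True.
  then (p_2 | ~p_4) forces p_4 = False.
Try p_3 = True:
  (~p_3 | ~p_7) forces p_7 = False.
  (p_5 | p_7 | ~p_8) forces p_5 = True.
  clause (~p_5 | p_7 | ~p_8) is falsified — backtrack.
So p_3 = False.
  then (~p_1 | p_3 | p_5 | ~p_8) forces p_5 = True.
  then (p_2 | p_3 | p_6) forces p_6 = True.
  then (~p_5 | p_7 | ~p_8) forces p_7 = True.
All clauses satisfied.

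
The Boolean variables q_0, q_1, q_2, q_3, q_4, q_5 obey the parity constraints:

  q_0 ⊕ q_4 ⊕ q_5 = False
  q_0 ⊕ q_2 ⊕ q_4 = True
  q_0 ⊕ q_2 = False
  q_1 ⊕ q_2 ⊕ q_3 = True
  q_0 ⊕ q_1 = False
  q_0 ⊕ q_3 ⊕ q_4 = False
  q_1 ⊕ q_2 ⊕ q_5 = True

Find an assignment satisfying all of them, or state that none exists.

q_0 = False, q_1 = False, q_2 = False, q_3 = True, q_4 = True, q_5 = True

q_0 ⊕ q_4 ⊕ q_5 = F ⊕ T ⊕ T = False ✓
q_0 ⊕ q_2 ⊕ q_4 = F ⊕ F ⊕ T = True ✓
q_0 ⊕ q_2 = F ⊕ F = False ✓
q_1 ⊕ q_2 ⊕ q_3 = F ⊕ F ⊕ T = True ✓
q_0 ⊕ q_1 = F ⊕ F = False ✓
q_0 ⊕ q_3 ⊕ q_4 = F ⊕ T ⊕ T = False ✓
q_1 ⊕ q_2 ⊕ q_5 = F ⊕ F ⊕ T = True ✓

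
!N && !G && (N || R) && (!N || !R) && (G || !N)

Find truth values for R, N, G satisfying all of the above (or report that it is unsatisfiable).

R: True, N: False, G: False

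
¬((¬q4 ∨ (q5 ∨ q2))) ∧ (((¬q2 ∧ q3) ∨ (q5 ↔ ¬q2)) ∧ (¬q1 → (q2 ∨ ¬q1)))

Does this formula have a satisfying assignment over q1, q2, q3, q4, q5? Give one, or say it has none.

q1=F, q2=F, q3=T, q4=T, q5=F

  ¬((¬q4 ∨ (q5 ∨ q2))) = True
    ¬q4 ∨ (q5 ∨ q2) = False
      ¬q4 = False
      q5 ∨ q2 = False
  ((¬q2 ∧ q3) ∨ (q5 ↔ ¬q2)) ∧ (¬q1 → (q2 ∨ ¬q1)) = True
    (¬q2 ∧ q3) ∨ (q5 ↔ ¬q2) = True
      ¬q2 ∧ q3 = True
        ¬q2 = True
      q5 ↔ ¬q2 = False
        ¬q2 = True
    ¬q1 → (q2 ∨ ¬q1) = True
      ¬q1 = True
      q2 ∨ ¬q1 = True
        ¬q1 = True
Both conjuncts True, so the formula holds.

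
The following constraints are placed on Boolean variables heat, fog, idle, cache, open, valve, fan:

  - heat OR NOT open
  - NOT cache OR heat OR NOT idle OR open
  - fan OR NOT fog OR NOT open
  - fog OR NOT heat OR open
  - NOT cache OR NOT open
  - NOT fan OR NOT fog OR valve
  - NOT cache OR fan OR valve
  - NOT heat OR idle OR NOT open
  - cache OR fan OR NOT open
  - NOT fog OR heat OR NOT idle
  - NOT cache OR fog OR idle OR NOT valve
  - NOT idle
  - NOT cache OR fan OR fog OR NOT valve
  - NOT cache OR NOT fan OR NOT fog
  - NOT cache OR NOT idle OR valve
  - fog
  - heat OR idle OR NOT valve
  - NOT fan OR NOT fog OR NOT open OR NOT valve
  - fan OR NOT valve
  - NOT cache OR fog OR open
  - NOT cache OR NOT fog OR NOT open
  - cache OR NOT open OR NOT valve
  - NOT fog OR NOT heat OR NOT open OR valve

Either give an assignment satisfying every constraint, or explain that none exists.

heat: True; fog: True; idle: False; cache: False; open: False; valve: True; fan: True

Unit clause (NOT idle) forces idle = False.
Unit clause (fog) forces fog = True.
Set heat = True.
  then (NOT heat OR idle OR NOT open) forces open = False.
Set cache = False.
Set valve = True.
  then (fan OR NOT valve) forces fan = True.
All clauses satisfied.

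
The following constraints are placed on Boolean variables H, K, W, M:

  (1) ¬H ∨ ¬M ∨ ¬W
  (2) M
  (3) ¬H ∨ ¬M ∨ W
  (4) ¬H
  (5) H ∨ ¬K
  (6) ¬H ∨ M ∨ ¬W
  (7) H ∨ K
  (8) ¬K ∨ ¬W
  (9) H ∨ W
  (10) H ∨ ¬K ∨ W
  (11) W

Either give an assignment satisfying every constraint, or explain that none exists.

Case H = True:
  Clause (¬H) is falsified — contradiction.
Case H = False:
  (M) forces M = True.
  (H ∨ ¬K) forces K = False.
  Clause (H ∨ K) is falsified — contradiction.
Both cases fail, so the formula is unsatisfiable.

The formula is unsatisfiable.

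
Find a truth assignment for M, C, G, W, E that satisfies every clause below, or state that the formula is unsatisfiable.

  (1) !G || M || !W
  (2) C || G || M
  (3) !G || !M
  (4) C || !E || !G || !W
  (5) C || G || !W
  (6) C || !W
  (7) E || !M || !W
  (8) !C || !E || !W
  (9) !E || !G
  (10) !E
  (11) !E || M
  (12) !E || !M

M: False; C: True; G: True; W: False; E: False

Unit clause (!E) forces E = False.
Set M = False.
Set C = True.
Set G = True.
  then (!G || M || !W) forces W = False.
All clauses satisfied.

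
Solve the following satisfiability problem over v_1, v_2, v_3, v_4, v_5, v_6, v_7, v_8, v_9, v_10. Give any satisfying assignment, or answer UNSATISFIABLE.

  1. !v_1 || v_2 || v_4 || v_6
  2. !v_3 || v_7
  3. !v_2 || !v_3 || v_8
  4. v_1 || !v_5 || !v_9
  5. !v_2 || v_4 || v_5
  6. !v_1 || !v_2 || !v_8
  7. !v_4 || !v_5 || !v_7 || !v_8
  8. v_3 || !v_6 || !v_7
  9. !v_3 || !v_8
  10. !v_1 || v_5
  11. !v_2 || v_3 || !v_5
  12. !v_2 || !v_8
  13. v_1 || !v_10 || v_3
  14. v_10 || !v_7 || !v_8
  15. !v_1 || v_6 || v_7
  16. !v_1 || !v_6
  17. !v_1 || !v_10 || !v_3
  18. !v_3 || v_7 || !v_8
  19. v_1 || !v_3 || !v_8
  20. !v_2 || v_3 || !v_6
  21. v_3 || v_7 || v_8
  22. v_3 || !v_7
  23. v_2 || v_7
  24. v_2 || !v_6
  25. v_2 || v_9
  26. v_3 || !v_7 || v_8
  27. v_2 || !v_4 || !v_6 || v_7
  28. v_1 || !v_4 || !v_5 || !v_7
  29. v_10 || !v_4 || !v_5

Set v_1 = False.
Set v_2 = False.
  then (v_2 || v_7) forces v_7 = True.
  then (v_2 || !v_6) forces v_6 = False.
  then (v_2 || v_9) forces v_9 = True.
  then (v_1 || !v_5 || !v_9) forces v_5 = False.
  then (v_3 || !v_7) forces v_3 = True.
  then (!v_3 || !v_8) forces v_8 = False.
Set v_4 = True.
Set v_10 = False.
All clauses satisfied.

v_1 = False; v_2 = False; v_3 = True; v_4 = True; v_5 = False; v_6 = False; v_7 = True; v_8 = False; v_9 = True; v_10 = False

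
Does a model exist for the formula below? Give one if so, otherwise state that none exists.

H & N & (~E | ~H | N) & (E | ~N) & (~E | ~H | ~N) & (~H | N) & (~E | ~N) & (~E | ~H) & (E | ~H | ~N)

Case N = True:
  (H) forces H = True.
  (E | ~N) forces E = True.
  Clause (~E | ~H | ~N) is falsified — contradiction.
Case N = False:
  Clause (N) is falsified — contradiction.
Both cases fail, so the formula is unsatisfiable.

The formula is unsatisfiable.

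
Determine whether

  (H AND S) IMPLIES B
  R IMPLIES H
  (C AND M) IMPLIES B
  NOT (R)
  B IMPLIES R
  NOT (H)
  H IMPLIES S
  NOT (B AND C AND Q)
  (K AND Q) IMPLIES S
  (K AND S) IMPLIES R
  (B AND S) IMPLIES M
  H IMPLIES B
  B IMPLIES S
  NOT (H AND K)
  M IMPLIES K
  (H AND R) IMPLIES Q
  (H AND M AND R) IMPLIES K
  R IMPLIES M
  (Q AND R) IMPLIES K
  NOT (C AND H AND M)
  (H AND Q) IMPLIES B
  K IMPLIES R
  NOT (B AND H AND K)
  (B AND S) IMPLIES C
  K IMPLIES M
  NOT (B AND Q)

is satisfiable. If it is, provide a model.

Unit clause (NOT R) forces R = False.
In (NOT K OR R) only NOT K is left, so K = False.
In (K OR NOT M) only NOT M is left, so M = False.
Unit clause (NOT H) forces H = False.
In (NOT B OR R) only NOT B is left, so B = False.
Set Q = True.
Set S = True.
Set C = False.
All clauses satisfied.

K: False; Q: True; H: False; S: True; R: False; C: False; B: False; M: False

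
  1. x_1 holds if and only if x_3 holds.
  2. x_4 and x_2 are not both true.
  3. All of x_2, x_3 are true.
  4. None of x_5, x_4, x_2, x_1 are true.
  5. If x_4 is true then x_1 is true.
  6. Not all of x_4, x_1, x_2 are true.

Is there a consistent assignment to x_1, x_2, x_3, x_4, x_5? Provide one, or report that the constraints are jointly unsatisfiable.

Unsatisfiable — no assignment works.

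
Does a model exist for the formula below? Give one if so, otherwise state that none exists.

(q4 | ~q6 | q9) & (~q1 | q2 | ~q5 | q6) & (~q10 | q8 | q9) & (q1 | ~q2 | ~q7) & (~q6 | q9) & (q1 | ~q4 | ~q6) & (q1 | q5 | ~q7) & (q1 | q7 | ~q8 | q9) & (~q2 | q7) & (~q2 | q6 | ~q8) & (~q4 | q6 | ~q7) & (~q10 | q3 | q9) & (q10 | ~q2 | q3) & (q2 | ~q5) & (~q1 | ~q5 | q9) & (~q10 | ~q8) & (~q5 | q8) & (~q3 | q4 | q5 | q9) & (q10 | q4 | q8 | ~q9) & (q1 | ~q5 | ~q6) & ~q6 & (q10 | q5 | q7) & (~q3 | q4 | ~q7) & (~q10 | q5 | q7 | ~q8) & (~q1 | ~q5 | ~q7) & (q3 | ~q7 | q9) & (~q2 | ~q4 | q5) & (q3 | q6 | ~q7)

q1=T; q2=F; q3=T; q4=T; q5=F; q6=F; q7=F; q8=F; q9=T; q10=T

Unit clause (~q6) forces q6 = False.
Set q1 = True.
Set q2 = False.
  then (~q1 | q2 | ~q5 | q6) forces q5 = False.
Set q3 = True.
Set q4 = True.
  then (~q4 | q6 | ~q7) forces q7 = False.
  then (q10 | q5 | q7) forces q10 = True.
  then (~q10 | q5 | q7 | ~q8) forces q8 = False.
  then (~q10 | q8 | q9) forces q9 = True.
All clauses satisfied.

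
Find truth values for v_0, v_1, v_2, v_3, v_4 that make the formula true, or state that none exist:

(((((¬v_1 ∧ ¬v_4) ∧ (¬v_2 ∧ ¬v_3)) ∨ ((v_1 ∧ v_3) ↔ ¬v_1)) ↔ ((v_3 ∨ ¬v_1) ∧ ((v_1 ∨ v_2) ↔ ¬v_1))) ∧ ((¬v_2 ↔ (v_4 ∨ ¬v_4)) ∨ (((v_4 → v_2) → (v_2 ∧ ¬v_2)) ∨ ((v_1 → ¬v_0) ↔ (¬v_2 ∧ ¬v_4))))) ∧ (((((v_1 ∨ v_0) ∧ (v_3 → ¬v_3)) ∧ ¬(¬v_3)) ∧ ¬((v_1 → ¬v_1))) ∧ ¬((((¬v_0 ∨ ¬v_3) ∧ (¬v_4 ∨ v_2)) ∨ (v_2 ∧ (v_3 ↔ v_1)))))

UNSATISFIABLE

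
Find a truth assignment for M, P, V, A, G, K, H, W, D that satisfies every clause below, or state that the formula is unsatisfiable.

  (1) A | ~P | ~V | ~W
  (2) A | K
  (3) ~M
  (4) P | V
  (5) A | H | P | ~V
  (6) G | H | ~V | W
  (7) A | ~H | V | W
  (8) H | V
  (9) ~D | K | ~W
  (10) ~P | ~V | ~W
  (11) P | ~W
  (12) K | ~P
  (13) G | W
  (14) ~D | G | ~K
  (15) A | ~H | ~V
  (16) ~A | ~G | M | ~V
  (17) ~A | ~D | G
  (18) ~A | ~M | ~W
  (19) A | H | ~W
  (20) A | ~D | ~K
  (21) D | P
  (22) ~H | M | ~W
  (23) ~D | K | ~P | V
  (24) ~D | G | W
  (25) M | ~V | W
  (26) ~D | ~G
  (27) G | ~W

Unit clause (~M) forces M = False.
Set P = True.
  then (K | ~P) forces K = True.
Try V = True:
  (~P | ~V | ~W) forces W = False.
  clause (M | ~V | W) is falsified — backtrack.
So V = False.
  then (H | V) forces H = True.
  then (~H | M | ~W) forces W = False.
  then (A | ~H | V | W) forces A = True.
  then (G | W) forces G = True.
  then (~D | ~G) forces D = False.
All clauses satisfied.

M: False, P: True, V: False, A: True, G: True, K: True, H: True, W: False, D: False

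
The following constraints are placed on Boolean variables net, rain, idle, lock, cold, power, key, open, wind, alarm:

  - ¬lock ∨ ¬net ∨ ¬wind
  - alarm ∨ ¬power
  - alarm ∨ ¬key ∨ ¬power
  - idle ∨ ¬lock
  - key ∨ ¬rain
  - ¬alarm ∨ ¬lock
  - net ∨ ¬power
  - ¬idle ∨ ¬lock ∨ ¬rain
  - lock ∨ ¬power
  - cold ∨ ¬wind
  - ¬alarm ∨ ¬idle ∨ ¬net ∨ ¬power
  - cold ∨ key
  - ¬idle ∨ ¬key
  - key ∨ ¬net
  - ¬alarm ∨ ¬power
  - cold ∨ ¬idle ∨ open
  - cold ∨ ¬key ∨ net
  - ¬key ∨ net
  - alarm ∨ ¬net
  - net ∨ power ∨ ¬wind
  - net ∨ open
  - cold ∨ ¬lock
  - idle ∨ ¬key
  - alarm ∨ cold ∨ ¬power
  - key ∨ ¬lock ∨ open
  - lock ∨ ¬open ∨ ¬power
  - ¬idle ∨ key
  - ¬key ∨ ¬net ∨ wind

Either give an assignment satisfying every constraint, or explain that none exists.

net = False, rain = False, idle = False, lock = False, cold = True, power = False, key = False, open = True, wind = False, alarm = False

Set net = False.
  then (net ∨ ¬power) forces power = False.
  then (¬key ∨ net) forces key = False.
  then (net ∨ power ∨ ¬wind) forces wind = False.
  then (net ∨ open) forces open = True.
  then (¬idle ∨ key) forces idle = False.
  then (idle ∨ ¬lock) forces lock = False.
  then (key ∨ ¬rain) forces rain = False.
  then (cold ∨ key) forces cold = True.
Set alarm = False.
All clauses satisfied.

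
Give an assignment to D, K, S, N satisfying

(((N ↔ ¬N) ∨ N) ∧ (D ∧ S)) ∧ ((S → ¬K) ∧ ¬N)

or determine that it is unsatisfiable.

No satisfying assignment exists.

Case N = True: the conjunct ¬N is False.
Case N = False: the conjunct (N ↔ ¬N) ∨ N becomes (False ↔ True) ∨ False = False.
Both cases fail — unsatisfiable.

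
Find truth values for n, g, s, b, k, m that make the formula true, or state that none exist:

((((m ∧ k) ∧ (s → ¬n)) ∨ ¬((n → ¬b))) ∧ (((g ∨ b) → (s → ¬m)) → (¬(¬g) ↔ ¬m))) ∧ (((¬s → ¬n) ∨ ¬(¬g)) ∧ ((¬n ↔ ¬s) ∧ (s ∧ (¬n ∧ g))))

Case n = True: the conjunct ¬n is False.
Case n = False: the formula simplifies to ((m ∧ k) ∧ (((g ∨ b) → (s → ¬m)) → (¬(¬g) ↔ ¬m))) ∧ (¬s ∧ (s ∧ g)).
  s = True: the conjunct ¬s is False.
  s = False: the conjunct s is False.
Both cases fail — unsatisfiable.

Unsatisfiable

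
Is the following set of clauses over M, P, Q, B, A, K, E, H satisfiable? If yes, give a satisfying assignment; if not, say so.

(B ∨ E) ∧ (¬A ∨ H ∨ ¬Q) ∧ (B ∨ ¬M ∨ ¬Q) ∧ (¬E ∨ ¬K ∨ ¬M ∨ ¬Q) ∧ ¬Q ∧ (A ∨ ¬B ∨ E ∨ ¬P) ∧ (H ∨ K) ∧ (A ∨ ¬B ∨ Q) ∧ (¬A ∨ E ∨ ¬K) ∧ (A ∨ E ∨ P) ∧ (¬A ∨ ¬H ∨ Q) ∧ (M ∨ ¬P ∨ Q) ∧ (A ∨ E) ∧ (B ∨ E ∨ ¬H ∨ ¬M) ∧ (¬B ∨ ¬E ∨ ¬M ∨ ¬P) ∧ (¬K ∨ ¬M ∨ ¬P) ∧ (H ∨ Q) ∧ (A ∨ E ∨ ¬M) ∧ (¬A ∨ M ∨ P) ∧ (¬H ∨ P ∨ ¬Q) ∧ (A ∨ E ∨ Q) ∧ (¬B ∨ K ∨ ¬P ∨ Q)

M=T, P=F, Q=F, B=F, A=F, K=F, E=T, H=T

Unit clause (¬Q) forces Q = False.
In (H ∨ Q) only H is left, so H = True.
In (¬A ∨ ¬H ∨ Q) only ¬A is left, so A = False.
In (A ∨ E) only E is left, so E = True.
In (A ∨ ¬B ∨ Q) only ¬B is left, so B = False.
Set M = True.
Set P = False.
Set K = False.
All clauses satisfied.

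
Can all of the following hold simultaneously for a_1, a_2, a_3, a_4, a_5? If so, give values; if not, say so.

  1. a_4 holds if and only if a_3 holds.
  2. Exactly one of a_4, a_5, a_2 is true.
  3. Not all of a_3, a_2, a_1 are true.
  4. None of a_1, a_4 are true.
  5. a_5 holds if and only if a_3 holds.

a_1: False; a_2: True; a_3: False; a_4: False; a_5: False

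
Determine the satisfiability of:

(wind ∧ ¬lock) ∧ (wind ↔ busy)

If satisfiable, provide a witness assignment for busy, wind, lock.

busy = True, wind = True, lock = False

  wind ∧ ¬lock = True
    ¬lock = True
  wind ↔ busy = True
Both conjuncts True, so the formula holds.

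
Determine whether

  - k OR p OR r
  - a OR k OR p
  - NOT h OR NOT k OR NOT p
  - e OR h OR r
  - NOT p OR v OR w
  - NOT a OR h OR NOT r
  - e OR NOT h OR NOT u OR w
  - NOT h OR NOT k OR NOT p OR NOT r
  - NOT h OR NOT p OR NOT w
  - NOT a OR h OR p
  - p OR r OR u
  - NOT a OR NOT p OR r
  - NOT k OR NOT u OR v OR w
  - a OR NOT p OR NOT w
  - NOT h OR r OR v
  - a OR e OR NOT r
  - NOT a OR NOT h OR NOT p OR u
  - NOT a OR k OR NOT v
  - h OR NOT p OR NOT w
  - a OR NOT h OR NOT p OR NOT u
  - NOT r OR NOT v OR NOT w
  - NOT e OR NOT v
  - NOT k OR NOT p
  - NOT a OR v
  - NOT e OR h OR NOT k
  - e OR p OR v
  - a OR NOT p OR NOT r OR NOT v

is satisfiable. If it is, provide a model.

p = False, e = True, r = True, w = False, u = False, v = False, h = True, k = True, a = False

Set p = False.
Set e = True.
  then (NOT e OR NOT v) forces v = False.
  then (NOT a OR v) forces a = False.
  then (a OR k OR p) forces k = True.
  then (NOT e OR h OR NOT k) forces h = True.
  then (NOT h OR r OR v) forces r = True.
Set w = False.
  then (NOT k OR NOT u OR v OR w) forces u = False.
All clauses satisfied.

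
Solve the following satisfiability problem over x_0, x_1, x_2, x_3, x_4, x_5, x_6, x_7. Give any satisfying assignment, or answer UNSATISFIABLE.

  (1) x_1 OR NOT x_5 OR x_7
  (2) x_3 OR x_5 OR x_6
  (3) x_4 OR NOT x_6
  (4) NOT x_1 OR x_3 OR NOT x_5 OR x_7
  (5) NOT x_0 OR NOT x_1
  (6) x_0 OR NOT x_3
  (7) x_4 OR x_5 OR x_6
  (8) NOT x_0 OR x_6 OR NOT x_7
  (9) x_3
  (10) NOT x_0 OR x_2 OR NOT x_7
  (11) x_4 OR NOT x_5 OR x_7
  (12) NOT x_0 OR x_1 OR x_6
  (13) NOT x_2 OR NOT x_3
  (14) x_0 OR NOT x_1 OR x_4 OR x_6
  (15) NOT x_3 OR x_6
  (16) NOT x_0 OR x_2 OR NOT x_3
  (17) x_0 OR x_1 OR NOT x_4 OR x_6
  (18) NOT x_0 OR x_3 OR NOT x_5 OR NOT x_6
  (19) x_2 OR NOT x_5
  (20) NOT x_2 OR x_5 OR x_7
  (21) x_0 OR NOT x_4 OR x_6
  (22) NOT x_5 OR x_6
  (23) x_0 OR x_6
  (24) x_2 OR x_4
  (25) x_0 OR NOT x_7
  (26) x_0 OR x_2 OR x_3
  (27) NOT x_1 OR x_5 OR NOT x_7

Case x_2 = True:
  (x_3) forces x_3 = True.
  Clause (NOT x_2 OR NOT x_3) is falsified — contradiction.
Case x_2 = False:
  (x_3) forces x_3 = True.
  (x_0 OR NOT x_3) forces x_0 = True.
  Clause (NOT x_0 OR x_2 OR NOT x_3) is falsified — contradiction.
Both cases fail, so the formula is unsatisfiable.

UNSATISFIABLE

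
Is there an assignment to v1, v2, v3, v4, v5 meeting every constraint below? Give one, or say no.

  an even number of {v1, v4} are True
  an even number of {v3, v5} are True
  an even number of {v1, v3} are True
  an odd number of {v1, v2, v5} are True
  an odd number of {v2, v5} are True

v1: False, v2: True, v3: False, v4: False, v5: False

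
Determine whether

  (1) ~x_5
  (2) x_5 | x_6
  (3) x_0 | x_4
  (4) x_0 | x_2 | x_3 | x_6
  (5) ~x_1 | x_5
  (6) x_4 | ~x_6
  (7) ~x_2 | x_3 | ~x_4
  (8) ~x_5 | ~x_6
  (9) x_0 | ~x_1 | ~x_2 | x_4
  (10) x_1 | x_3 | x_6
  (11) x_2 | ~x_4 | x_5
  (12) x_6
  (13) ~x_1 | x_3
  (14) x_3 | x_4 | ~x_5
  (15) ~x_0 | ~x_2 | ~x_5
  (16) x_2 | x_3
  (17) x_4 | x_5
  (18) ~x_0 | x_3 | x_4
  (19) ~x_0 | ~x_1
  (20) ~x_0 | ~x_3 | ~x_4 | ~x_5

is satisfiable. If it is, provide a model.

Unit clause (~x_5) forces x_5 = False.
In (x_5 | x_6) only x_6 is left, so x_6 = True.
In (~x_1 | x_5) only ~x_1 is left, so x_1 = False.
In (x_4 | ~x_6) only x_4 is left, so x_4 = True.
In (x_2 | ~x_4 | x_5) only x_2 is left, so x_2 = True.
In (~x_2 | x_3 | ~x_4) only x_3 is left, so x_3 = True.
Set x_0 = False.
All clauses satisfied.

x_0 = False, x_1 = False, x_2 = True, x_3 = True, x_4 = True, x_5 = False, x_6 = True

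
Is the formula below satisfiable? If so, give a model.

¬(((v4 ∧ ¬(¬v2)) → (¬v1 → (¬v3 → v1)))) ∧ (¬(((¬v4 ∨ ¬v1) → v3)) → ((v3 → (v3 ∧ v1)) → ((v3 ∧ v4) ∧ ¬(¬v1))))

Case v1 = True: the conjunct ¬(((v4 ∧ ¬(¬v2)) → (¬v1 → (¬v3 → v1)))) becomes ¬(((v4 ∧ ¬(¬v2)) → True)) = False.
Case v1 = False: the formula simplifies to ¬(((v4 ∧ ¬(¬v2)) → v3)) ∧ (¬v3 → v3).
  v3 = True: the conjunct ¬(((v4 ∧ ¬(¬v2)) → v3)) becomes ¬(((v4 ∧ ¬(¬v2)) → True)) = False.
  v3 = False: the conjunct ¬v3 → v3 becomes ¬False → False = False.
Both cases fail — unsatisfiable.

Unsatisfiable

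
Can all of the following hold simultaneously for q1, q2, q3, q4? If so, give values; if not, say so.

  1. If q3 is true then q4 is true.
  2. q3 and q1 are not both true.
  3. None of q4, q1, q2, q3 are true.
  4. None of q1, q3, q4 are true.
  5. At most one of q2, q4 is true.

q1=F, q2=F, q3=F, q4=F

  (1) q3=F ⇒ q4: vacuous ✓
  (2) q3=F, q1=F — not both ✓
  (3) {q4, q1, q2, q3}: 0 true — none ✓
  (4) {q1, q3, q4}: 0 true — none ✓
  (5) {q2, q4}: 0 true — at most one ✓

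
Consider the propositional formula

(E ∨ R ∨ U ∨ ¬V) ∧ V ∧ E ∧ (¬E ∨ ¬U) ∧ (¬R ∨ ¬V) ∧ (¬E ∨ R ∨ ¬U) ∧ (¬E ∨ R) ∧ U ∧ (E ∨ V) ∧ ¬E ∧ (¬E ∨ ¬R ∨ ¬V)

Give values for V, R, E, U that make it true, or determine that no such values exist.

Unsatisfiable — no assignment works.

Case E = True:
  Clause (¬E) is falsified — contradiction.
Case E = False:
  Clause (E) is falsified — contradiction.
Both cases fail, so the formula is unsatisfiable.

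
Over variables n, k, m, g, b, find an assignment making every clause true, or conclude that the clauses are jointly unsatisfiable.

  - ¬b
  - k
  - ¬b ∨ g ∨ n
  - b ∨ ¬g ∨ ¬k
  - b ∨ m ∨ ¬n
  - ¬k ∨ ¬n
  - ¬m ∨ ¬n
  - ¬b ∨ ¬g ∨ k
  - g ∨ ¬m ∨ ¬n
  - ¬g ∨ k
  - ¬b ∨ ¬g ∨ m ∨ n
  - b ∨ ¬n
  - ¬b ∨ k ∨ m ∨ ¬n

n = False; k = True; m = True; g = False; b = False

Unit clause (¬b) forces b = False.
Unit clause (k) forces k = True.
In (b ∨ ¬g ∨ ¬k) only ¬g is left, so g = False.
In (¬k ∨ ¬n) only ¬n is left, so n = False.
Set m = True.
All clauses satisfied.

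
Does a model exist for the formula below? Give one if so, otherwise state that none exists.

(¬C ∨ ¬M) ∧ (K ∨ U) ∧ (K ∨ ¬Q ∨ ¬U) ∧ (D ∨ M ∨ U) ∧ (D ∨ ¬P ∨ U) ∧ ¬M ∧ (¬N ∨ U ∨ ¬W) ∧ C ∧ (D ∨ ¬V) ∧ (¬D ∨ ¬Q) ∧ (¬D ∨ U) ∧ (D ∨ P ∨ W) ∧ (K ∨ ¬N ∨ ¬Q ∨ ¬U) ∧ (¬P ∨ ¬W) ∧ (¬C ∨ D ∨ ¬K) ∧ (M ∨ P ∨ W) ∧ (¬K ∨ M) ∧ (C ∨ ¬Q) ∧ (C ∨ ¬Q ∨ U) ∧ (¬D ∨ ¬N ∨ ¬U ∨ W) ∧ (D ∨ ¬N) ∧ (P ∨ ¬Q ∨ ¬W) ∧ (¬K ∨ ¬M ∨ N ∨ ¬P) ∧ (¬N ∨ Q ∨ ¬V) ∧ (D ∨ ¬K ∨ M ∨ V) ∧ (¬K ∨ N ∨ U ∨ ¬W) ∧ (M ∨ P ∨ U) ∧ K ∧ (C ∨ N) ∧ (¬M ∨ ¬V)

UNSATISFIABLE

Case K = True:
  (¬M) forces M = False.
  Clause (¬K ∨ M) is falsified — contradiction.
Case K = False:
  Clause (K) is falsified — contradiction.
Both cases fail, so the formula is unsatisfiable.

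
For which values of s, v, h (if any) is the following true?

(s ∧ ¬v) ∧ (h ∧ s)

s = True, v = False, h = True

  s ∧ ¬v = True
    ¬v = True
  h ∧ s = True
Both conjuncts True, so the formula holds.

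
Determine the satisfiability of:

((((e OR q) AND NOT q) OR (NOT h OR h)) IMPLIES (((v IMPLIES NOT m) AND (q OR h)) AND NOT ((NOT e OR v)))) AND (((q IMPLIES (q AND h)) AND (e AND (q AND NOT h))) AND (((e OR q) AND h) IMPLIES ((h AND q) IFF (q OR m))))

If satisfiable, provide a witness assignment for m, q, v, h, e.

Case h = True: the conjunct NOT h is False.
Case h = False: the formula simplifies to (((v IMPLIES NOT m) AND q) AND NOT ((NOT e OR v))) AND (NOT q AND (e AND q)).
  q = True: the conjunct NOT q is False.
  q = False: the conjunct q is False.
Both cases fail — unsatisfiable.

The formula is unsatisfiable.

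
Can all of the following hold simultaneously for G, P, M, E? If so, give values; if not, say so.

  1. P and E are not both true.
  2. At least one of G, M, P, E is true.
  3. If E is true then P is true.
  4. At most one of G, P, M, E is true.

G: False, P: False, M: True, E: False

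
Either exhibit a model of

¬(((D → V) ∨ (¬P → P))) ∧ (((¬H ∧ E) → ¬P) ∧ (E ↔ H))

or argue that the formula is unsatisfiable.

H=F; V=F; D=T; P=F; E=F

  ¬(((D → V) ∨ (¬P → P))) = True
    (D → V) ∨ (¬P → P) = False
      D → V = False
      ¬P → P = False
        ¬P = True
  ((¬H ∧ E) → ¬P) ∧ (E ↔ H) = True
    (¬H ∧ E) → ¬P = True
      ¬H ∧ E = False
        ¬H = True
      ¬P = True
    E ↔ H = True
Both conjuncts True, so the formula holds.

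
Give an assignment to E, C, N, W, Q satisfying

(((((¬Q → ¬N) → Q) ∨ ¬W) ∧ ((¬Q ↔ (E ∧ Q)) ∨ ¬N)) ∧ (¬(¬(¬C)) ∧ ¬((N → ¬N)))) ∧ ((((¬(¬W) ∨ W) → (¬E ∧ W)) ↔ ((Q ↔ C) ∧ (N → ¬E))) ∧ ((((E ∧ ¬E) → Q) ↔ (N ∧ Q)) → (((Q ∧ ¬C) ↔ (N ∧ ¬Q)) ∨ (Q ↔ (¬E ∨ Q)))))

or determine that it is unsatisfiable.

Unsatisfiable — no assignment works.

Case N = True: the formula simplifies to ((((Q → Q) ∨ ¬W) ∧ (¬Q ↔ (E ∧ Q))) ∧ ¬(¬(¬C))) ∧ ((((¬(¬W) ∨ W) → (¬E ∧ W)) ↔ ((Q ↔ C) ∧ ¬E)) ∧ ((((E ∧ ¬E) → Q) ↔ Q) → (((Q ∧ ¬C) ↔ ¬Q) ∨ (Q ↔ (¬E ∨ Q))))).
  Q = True: simplifies to (¬E ∧ ¬(¬(¬C))) ∧ (((¬(¬W) ∨ W) → (¬E ∧ W)) ↔ (C ∧ ¬E)).
    E = True: the conjunct ¬E is False.
    E = False: simplifies to ¬(¬(¬C)) ∧ (((¬(¬W) ∨ W) → W) ↔ C).
      C = True: the conjunct ¬(¬(¬C)) becomes ¬(¬False) = False.
      C = False: simplifies to ¬(((¬(¬W) ∨ W) → W)).
        W = True: this becomes ¬((True → True)) = False.
        W = False: this becomes ¬((False → False)) = False.
  Q = False: the conjunct ¬Q ↔ (E ∧ Q) becomes ¬False ↔ (E ∧ False) = False.
Case N = False: the conjunct ¬((N → ¬N)) becomes ¬((False → True)) = False.
Both cases fail — unsatisfiable.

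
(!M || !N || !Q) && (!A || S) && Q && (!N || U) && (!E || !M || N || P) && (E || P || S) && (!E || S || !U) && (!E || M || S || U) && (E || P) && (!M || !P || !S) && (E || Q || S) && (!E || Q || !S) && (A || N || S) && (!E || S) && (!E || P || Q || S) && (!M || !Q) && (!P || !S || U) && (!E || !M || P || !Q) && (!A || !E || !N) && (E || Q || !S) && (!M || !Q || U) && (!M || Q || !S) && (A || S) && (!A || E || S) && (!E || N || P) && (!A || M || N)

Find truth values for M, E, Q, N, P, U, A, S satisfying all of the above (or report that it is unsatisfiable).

Unit clause (Q) forces Q = True.
In (!M || !Q) only !M is left, so M = False.
Set E = True.
  then (!E || S) forces S = True.
Set N = False.
  then (!E || N || P) forces P = True.
  then (!A || M || N) forces A = False.
  then (!P || !S || U) forces U = True.
All clauses satisfied.

M=F, E=T, Q=T, N=F, P=T, U=T, A=F, S=T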